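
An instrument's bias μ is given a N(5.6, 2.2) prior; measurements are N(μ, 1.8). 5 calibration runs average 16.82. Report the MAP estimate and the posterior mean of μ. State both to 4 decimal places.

MAP = 15.2422, posterior mean = 15.2422

Posterior for μ is Normal. Precision-weighted mean: (1/2.2·5.6 + 5/1.8·16.82) / (1/2.2 + 5/1.8) = 15.2422.
A Normal posterior is symmetric, so mode = mean.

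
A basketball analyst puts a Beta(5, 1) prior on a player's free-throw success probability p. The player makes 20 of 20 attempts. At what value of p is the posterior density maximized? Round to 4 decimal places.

Posterior: Beta(5+20, 1+0) = Beta(25, 1).
Since β = 1 ≤ 1 and α > 1, the Beta density is monotone increasing on [0,1]; the mode is at 1.
Mean = 25/(25+1) = 0.9615.
This is the posterior mode — the MAP estimate.

1.0000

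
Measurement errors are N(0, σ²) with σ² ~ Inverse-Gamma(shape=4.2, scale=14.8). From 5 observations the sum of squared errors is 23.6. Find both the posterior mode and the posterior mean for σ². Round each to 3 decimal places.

MAP = 3.455; posterior mean = 4.667

Posterior: Inverse-Gamma(shape = 4.2+5/2 = 6.7, scale = 14.8+23.6/2 = 26.6).
Mode = β/(α+1) = 26.6/7.7 = 3.455.
Mean = β/(α−1) = 26.6/5.7 = 4.667.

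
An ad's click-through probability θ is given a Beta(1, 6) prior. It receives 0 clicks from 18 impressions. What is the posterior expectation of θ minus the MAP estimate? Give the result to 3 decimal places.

0.040

Posterior: Beta(1+0, 6+18) = Beta(1, 24).
Since α = 1 ≤ 1 and β > 1, the Beta density is monotone decreasing on [0,1]; the mode is at 0.
Mean = 1/(1+24) = 0.040.
Difference = 0.040 − 0.000 = 0.040.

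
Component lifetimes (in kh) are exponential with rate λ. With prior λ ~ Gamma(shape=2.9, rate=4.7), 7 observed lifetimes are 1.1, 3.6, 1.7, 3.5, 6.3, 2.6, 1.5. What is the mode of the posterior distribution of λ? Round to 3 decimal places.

Σ times = 20.3. Posterior: Gamma(shape = 2.9+7 = 9.9, rate = 4.7+20.3 = 25.0).
Mode = (α−1)/β = 8.9/25.0 = 0.356.
Mean = α/β = 9.9/25.0 = 0.396.
This is the posterior mode — the MAP estimate.

0.356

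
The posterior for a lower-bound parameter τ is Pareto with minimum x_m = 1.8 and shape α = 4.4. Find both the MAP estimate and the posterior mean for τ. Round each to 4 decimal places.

The Pareto density is strictly decreasing on [x_m, ∞), so the mode is x_m = 1.8000.
Mean = α·x_m/(α−1) = 4.4·1.8/3.4 = 2.3294.
The mean is pulled above the mode by the posterior's right skew.

τ_MAP = 1.8000, E[τ|data] = 2.3294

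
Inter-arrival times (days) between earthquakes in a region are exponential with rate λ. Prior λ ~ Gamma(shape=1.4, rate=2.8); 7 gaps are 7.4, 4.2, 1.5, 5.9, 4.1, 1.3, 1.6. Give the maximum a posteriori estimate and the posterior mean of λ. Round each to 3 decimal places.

MAP: 0.257. Posterior mean: 0.292.

Σ times = 26.0. Posterior: Gamma(shape = 1.4+7 = 8.4, rate = 2.8+26.0 = 28.8).
Mode = (α−1)/β = 7.4/28.8 = 0.257.
Mean = α/β = 8.4/28.8 = 0.292.
Mean > mode: the posterior has a right tail.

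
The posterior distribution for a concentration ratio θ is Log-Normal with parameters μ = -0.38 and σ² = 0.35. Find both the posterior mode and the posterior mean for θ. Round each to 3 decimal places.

Mode = exp(μ − σ²) = exp(-0.73) = 0.482.
Mean = exp(μ + σ²/2) = exp(-0.205) = 0.815.

MAP: 0.482. Posterior mean: 0.815.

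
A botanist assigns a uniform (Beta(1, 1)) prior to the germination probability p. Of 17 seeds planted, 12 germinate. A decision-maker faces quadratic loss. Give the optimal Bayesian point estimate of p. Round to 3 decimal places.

0.684

Posterior: Beta(1+12, 1+5) = Beta(13, 6).
Mode = (13−1)/(13+6−2) = 12/17 = 0.706.
Mean = 13/(13+6) = 13/19 = 0.684.
Quadratic loss ⇒ the optimal estimator is the posterior mean.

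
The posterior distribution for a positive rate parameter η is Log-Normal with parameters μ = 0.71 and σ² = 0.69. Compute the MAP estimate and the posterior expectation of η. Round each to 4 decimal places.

η_MAP = 1.0202, E[η|data] = 2.8720

Mode = exp(μ − σ²) = exp(0.02) = 1.0202.
Mean = exp(μ + σ²/2) = exp(1.055) = 2.8720.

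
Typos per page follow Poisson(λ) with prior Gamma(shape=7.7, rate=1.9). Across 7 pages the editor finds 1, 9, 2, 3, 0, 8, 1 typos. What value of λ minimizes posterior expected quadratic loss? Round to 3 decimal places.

3.562

Σ counts = 24. Posterior: Gamma(shape = 7.7+24 = 31.7, rate = 1.9+7 = 8.9).
Mode = (α−1)/β = 30.7/8.9 = 3.449.
Mean = α/β = 31.7/8.9 = 3.562.
Quadratic loss ⇒ the optimal estimator is the posterior mean.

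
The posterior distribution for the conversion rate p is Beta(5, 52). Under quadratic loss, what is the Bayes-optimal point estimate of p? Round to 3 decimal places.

0.088

Mode = (5−1)/(5+52−2) = 4/55 = 0.073.
Mean = 5/(5+52) = 5/57 = 0.088.
Quadratic loss ⇒ the optimal estimator is the posterior mean.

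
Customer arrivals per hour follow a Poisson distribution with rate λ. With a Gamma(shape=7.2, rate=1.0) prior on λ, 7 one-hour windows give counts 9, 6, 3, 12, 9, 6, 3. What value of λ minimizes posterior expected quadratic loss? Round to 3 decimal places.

6.900

Σ counts = 48. Posterior: Gamma(shape = 7.2+48 = 55.2, rate = 1.0+7 = 8.0).
Mode = (α−1)/β = 54.2/8.0 = 6.775.
Mean = α/β = 55.2/8.0 = 6.900.
Quadratic loss ⇒ the optimal estimator is the posterior mean.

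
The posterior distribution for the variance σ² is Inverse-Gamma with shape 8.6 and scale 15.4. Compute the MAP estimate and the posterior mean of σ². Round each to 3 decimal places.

MAP: 1.604. Posterior mean: 2.026.

Mode = β/(α+1) = 15.4/9.6 = 1.604.
Mean = β/(α−1) = 15.4/7.6 = 2.026.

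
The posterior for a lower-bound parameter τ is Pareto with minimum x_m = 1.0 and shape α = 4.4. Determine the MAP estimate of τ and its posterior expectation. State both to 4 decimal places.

The Pareto density is strictly decreasing on [x_m, ∞), so the mode is x_m = 1.0000.
Mean = α·x_m/(α−1) = 4.4·1.0/3.4 = 1.2941.
Mean > mode: the posterior has a right tail.

τ_MAP = 1.0000, E[τ|data] = 1.2941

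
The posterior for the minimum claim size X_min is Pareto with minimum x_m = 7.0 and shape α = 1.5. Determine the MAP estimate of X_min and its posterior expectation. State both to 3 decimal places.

The Pareto density is strictly decreasing on [x_m, ∞), so the mode is x_m = 7.000.
Mean = α·x_m/(α−1) = 1.5·7.0/0.5 = 21.000.
Right-skewed posterior ⇒ mode < mean.

X_min_MAP = 7.000, E[X_min|data] = 21.000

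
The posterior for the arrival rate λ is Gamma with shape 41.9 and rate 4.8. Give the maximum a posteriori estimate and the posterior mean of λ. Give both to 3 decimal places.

Mode = (α−1)/β = 40.9/4.8 = 8.521.
Mean = α/β = 41.9/4.8 = 8.729.

λ_MAP = 8.521, E[λ|data] = 8.729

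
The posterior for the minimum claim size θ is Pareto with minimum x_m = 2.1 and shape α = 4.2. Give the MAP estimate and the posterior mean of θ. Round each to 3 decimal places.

MAP = 2.100, posterior mean = 2.756

The Pareto density is strictly decreasing on [x_m, ∞), so the mode is x_m = 2.100.
Mean = α·x_m/(α−1) = 4.2·2.1/3.2 = 2.756.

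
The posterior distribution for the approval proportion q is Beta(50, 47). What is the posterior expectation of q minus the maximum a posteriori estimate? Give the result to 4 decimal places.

-0.0003

Mode = (50−1)/(50+47−2) = 49/95 = 0.5158.
Mean = 50/(50+47) = 50/97 = 0.5155.
Difference = 0.5155 − 0.5158 = -0.0003.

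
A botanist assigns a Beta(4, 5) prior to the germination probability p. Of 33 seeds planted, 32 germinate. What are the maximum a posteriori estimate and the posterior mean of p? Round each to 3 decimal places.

Posterior: Beta(4+32, 5+1) = Beta(36, 6).
Mode = (36−1)/(36+6−2) = 35/40 = 0.875.
Mean = 36/(36+6) = 36/42 = 0.857.

p_MAP = 0.875, E[p|data] = 0.857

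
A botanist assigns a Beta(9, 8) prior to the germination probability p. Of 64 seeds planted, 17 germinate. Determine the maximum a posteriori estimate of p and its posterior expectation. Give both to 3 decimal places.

Posterior: Beta(9+17, 8+47) = Beta(26, 55).
Mode = (26−1)/(26+55−2) = 25/79 = 0.316.
Mean = 26/(26+55) = 26/81 = 0.321.

p_MAP = 0.316, E[p|data] = 0.321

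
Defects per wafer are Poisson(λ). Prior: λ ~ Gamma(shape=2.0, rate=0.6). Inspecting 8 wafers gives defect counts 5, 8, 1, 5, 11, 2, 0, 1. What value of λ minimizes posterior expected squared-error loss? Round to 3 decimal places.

4.070

Σ counts = 33. Posterior: Gamma(shape = 2.0+33 = 35.0, rate = 0.6+8 = 8.6).
Mode = (α−1)/β = 34.0/8.6 = 3.953.
Mean = α/β = 35.0/8.6 = 4.070.
Squared-error loss ⇒ the optimal estimator is the posterior mean.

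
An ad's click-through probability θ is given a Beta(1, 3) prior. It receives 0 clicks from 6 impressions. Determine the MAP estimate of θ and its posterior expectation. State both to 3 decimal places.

MAP = 0.000, posterior mean = 0.100

Posterior: Beta(1+0, 3+6) = Beta(1, 9).
Since α = 1 ≤ 1 and β > 1, the Beta density is monotone decreasing on [0,1]; the mode is at 0.
Mean = 1/(1+9) = 0.100.
Right-skewed posterior ⇒ mode < mean.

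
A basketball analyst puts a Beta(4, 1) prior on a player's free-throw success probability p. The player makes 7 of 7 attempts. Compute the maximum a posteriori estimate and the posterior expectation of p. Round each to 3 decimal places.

maximum a posteriori estimate = 1.000, posterior expectation = 0.917

Posterior: Beta(4+7, 1+0) = Beta(11, 1).
Since β = 1 ≤ 1 and α > 1, the Beta density is monotone increasing on [0,1]; the mode is at 1.
Mean = 11/(11+1) = 0.917.
The mean is pulled below the mode by the posterior's left skew.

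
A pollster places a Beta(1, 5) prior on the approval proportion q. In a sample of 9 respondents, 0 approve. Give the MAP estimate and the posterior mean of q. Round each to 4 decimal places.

Posterior: Beta(1+0, 5+9) = Beta(1, 14).
Since α = 1 ≤ 1 and β > 1, the Beta density is monotone decreasing on [0,1]; the mode is at 0.
Mean = 1/(1+14) = 0.0667.
The posterior is right-skewed, so the mean exceeds the mode.

MAP: 0.0000. Posterior mean: 0.0667.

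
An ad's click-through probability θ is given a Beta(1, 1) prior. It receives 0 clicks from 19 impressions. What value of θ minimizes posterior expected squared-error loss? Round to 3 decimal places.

0.048

Posterior: Beta(1+0, 1+19) = Beta(1, 20).
Since α = 1 ≤ 1 and β > 1, the Beta density is monotone decreasing on [0,1]; the mode is at 0.
Mean = 1/(1+20) = 0.048.
Squared-error loss ⇒ the optimal estimator is the posterior mean.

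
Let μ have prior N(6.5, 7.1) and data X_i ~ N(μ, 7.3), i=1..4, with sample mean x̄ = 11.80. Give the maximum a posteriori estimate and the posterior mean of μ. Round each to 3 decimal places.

MAP = 10.716; posterior mean = 10.716

Posterior for μ is Normal. Precision-weighted mean: (1/7.1·6.5 + 4/7.3·11.80) / (1/7.1 + 4/7.3) = 10.716.
A Normal posterior is symmetric, so mode = mean.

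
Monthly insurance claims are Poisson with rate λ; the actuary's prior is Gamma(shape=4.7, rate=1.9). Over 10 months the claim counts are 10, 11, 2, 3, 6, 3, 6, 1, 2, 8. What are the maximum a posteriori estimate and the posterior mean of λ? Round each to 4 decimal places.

Σ counts = 52. Posterior: Gamma(shape = 4.7+52 = 56.7, rate = 1.9+10 = 11.9).
Mode = (α−1)/β = 55.7/11.9 = 4.6807.
Mean = α/β = 56.7/11.9 = 4.7647.

MAP = 4.6807; posterior mean = 4.7647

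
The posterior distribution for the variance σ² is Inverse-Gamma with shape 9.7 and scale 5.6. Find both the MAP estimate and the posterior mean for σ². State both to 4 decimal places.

Mode = β/(α+1) = 5.6/10.7 = 0.5234.
Mean = β/(α−1) = 5.6/8.7 = 0.6437.
The posterior is right-skewed, so the mean exceeds the mode.

σ²_MAP = 0.5234, E[σ²|data] = 0.6437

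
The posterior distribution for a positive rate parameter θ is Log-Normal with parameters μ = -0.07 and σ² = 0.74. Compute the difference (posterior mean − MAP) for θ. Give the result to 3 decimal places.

Mode = exp(μ − σ²) = exp(-0.81) = 0.445.
Mean = exp(μ + σ²/2) = exp(0.300) = 1.350.
Difference = 1.350 − 0.445 = 0.905.
The mean is pulled above the mode by the posterior's right skew.

0.905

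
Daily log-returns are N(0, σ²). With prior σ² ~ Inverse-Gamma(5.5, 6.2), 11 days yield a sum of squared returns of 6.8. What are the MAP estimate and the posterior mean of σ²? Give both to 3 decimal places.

Posterior: Inverse-Gamma(shape = 5.5+11/2 = 11.0, scale = 6.2+6.8/2 = 9.6).
Mode = β/(α+1) = 9.6/12.0 = 0.800.
Mean = β/(α−1) = 9.6/10.0 = 0.960.

MAP = 0.800, posterior mean = 0.960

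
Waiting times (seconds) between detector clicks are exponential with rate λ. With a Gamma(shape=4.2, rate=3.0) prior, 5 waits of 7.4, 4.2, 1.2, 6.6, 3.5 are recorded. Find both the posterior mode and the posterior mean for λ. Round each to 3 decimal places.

MAP = 0.317; posterior mean = 0.355

Σ times = 22.9. Posterior: Gamma(shape = 4.2+5 = 9.2, rate = 3.0+22.9 = 25.9).
Mode = (α−1)/β = 8.2/25.9 = 0.317.
Mean = α/β = 9.2/25.9 = 0.355.
Mean > mode: the posterior has a right tail.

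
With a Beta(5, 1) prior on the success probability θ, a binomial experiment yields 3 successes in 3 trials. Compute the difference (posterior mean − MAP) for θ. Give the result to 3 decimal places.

-0.111

Posterior: Beta(5+3, 1+0) = Beta(8, 1).
Since β = 1 ≤ 1 and α > 1, the Beta density is monotone increasing on [0,1]; the mode is at 1.
Mean = 8/(8+1) = 0.889.
Difference = 0.889 − 1.000 = -0.111.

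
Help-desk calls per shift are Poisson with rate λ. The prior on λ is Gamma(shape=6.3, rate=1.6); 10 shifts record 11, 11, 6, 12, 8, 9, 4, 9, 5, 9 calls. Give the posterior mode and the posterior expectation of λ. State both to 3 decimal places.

Σ counts = 84. Posterior: Gamma(shape = 6.3+84 = 90.3, rate = 1.6+10 = 11.6).
Mode = (α−1)/β = 89.3/11.6 = 7.698.
Mean = α/β = 90.3/11.6 = 7.784.
Right-skewed posterior ⇒ mode < mean.

posterior mode = 7.698, posterior expectation = 7.784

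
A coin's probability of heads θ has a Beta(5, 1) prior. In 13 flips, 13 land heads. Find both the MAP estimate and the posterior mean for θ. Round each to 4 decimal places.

Posterior: Beta(5+13, 1+0) = Beta(18, 1).
Since β = 1 ≤ 1 and α > 1, the Beta density is monotone increasing on [0,1]; the mode is at 1.
Mean = 18/(18+1) = 0.9474.

MAP estimate = 1.0000, posterior mean = 0.9474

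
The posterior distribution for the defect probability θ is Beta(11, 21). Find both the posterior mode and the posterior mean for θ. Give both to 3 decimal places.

MAP: 0.333. Posterior mean: 0.344.

Mode = (11−1)/(11+21−2) = 10/30 = 0.333.
Mean = 11/(11+21) = 11/32 = 0.344.
The posterior is right-skewed, so the mean exceeds the mode.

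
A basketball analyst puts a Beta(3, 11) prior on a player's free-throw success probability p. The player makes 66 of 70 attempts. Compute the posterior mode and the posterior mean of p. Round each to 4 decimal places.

Posterior: Beta(3+66, 11+4) = Beta(69, 15).
Mode = (69−1)/(69+15−2) = 68/82 = 0.8293.
Mean = 69/(69+15) = 69/84 = 0.8214.

p_MAP = 0.8293, E[p|data] = 0.8214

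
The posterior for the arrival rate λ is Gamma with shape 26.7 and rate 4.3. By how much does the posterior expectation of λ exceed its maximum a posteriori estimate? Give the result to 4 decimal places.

Mode = (α−1)/β = 25.7/4.3 = 5.9767.
Mean = α/β = 26.7/4.3 = 6.2093.
Difference = 6.2093 − 5.9767 = 0.2326.
The mean is pulled above the mode by the posterior's right skew.

0.2326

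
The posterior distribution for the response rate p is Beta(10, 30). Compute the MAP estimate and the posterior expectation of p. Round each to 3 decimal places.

MAP = 0.237; posterior mean = 0.250

Mode = (10−1)/(10+30−2) = 9/38 = 0.237.
Mean = 10/(10+30) = 10/40 = 0.250.
The posterior is right-skewed, so the mean exceeds the mode.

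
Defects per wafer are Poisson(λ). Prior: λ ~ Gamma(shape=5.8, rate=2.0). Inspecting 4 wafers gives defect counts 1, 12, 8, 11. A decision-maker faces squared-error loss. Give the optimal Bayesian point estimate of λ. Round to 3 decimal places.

6.300

Σ counts = 32. Posterior: Gamma(shape = 5.8+32 = 37.8, rate = 2.0+4 = 6.0).
Mode = (α−1)/β = 36.8/6.0 = 6.133.
Mean = α/β = 37.8/6.0 = 6.300.
Squared-error loss ⇒ the optimal estimator is the posterior mean.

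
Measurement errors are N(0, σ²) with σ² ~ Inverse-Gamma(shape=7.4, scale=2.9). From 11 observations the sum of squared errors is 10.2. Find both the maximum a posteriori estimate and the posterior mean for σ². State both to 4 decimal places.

σ²_MAP = 0.5755, E[σ²|data] = 0.6723

Posterior: Inverse-Gamma(shape = 7.4+11/2 = 12.9, scale = 2.9+10.2/2 = 8.0).
Mode = β/(α+1) = 8.0/13.9 = 0.5755.
Mean = β/(α−1) = 8.0/11.9 = 0.6723.
Right-skewed posterior ⇒ mode < mean.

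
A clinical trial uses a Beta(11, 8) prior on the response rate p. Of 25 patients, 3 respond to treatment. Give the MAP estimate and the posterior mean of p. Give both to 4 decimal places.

Posterior: Beta(11+3, 8+22) = Beta(14, 30).
Mode = (14−1)/(14+30−2) = 13/42 = 0.3095.
Mean = 14/(14+30) = 14/44 = 0.3182.

MAP = 0.3095; posterior mean = 0.3182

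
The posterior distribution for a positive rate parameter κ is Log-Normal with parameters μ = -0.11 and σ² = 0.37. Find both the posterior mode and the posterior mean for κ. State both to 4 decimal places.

MAP = 0.6188, posterior mean = 1.0779

Mode = exp(μ − σ²) = exp(-0.48) = 0.6188.
Mean = exp(μ + σ²/2) = exp(0.075) = 1.0779.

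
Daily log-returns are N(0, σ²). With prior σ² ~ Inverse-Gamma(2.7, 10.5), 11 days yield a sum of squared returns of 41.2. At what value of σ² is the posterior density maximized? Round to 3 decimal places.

Posterior: Inverse-Gamma(shape = 2.7+11/2 = 8.2, scale = 10.5+41.2/2 = 31.1).
Mode = β/(α+1) = 31.1/9.2 = 3.380.
Mean = β/(α−1) = 31.1/7.2 = 4.319.
This is the posterior mode — the MAP estimate.

3.380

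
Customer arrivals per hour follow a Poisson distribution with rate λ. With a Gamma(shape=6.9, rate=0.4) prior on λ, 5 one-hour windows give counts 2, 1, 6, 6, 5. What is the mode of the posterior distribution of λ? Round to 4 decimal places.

Σ counts = 20. Posterior: Gamma(shape = 6.9+20 = 26.9, rate = 0.4+5 = 5.4).
Mode = (α−1)/β = 25.9/5.4 = 4.7963.
Mean = α/β = 26.9/5.4 = 4.9815.
This is the posterior mode — the MAP estimate.

4.7963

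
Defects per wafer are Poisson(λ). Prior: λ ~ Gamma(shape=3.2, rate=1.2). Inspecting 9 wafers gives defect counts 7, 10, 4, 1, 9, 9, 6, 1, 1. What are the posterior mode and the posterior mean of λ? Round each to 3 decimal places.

Σ counts = 48. Posterior: Gamma(shape = 3.2+48 = 51.2, rate = 1.2+9 = 10.2).
Mode = (α−1)/β = 50.2/10.2 = 4.922.
Mean = α/β = 51.2/10.2 = 5.020.

posterior mode = 4.922, posterior mean = 5.020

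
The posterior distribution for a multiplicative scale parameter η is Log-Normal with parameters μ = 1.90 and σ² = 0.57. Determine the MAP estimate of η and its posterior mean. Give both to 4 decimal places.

Mode = exp(μ − σ²) = exp(1.33) = 3.7810.
Mean = exp(μ + σ²/2) = exp(2.185) = 8.8906.
Right-skewed posterior ⇒ mode < mean.

η_MAP = 3.7810, E[η|data] = 8.8906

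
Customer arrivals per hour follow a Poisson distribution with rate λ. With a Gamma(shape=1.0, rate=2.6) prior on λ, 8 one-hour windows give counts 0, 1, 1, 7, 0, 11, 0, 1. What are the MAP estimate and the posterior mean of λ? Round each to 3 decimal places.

MAP = 1.981, posterior mean = 2.075

Σ counts = 21. Posterior: Gamma(shape = 1.0+21 = 22.0, rate = 2.6+8 = 10.6).
Mode = (α−1)/β = 21.0/10.6 = 1.981.
Mean = α/β = 22.0/10.6 = 2.075.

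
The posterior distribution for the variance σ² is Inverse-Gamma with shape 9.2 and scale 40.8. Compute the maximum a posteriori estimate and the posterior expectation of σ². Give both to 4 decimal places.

Mode = β/(α+1) = 40.8/10.2 = 4.0000.
Mean = β/(α−1) = 40.8/8.2 = 4.9756.

maximum a posteriori estimate = 4.0000, posterior expectation = 4.9756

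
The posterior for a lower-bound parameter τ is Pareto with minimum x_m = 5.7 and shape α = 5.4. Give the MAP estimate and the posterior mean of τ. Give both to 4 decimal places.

MAP estimate = 5.7000, posterior mean = 6.9955

The Pareto density is strictly decreasing on [x_m, ∞), so the mode is x_m = 5.7000.
Mean = α·x_m/(α−1) = 5.4·5.7/4.4 = 6.9955.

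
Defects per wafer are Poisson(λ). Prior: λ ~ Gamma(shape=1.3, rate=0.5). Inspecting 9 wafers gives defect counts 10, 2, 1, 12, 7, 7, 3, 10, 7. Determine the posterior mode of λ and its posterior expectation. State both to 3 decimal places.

λ_MAP = 6.242, E[λ|data] = 6.347

Σ counts = 59. Posterior: Gamma(shape = 1.3+59 = 60.3, rate = 0.5+9 = 9.5).
Mode = (α−1)/β = 59.3/9.5 = 6.242.
Mean = α/β = 60.3/9.5 = 6.347.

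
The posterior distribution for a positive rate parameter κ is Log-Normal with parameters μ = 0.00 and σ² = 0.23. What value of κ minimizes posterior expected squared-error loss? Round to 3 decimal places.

Mode = exp(μ − σ²) = exp(-0.23) = 0.795.
Mean = exp(μ + σ²/2) = exp(0.115) = 1.122.
Squared-error loss ⇒ the optimal estimator is the posterior mean.

1.122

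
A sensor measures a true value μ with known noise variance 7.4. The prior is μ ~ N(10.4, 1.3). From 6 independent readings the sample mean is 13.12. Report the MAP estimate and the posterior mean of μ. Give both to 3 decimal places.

Posterior for μ is Normal. Precision-weighted mean: (1/1.3·10.4 + 6/7.4·13.12) / (1/1.3 + 6/7.4) = 11.796.
A Normal posterior is symmetric, so mode = mean.

μ_MAP = 11.796, E[μ|data] = 11.796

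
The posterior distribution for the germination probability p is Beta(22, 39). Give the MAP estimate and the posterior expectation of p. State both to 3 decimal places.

p_MAP = 0.356, E[p|data] = 0.361

Mode = (22−1)/(22+39−2) = 21/59 = 0.356.
Mean = 22/(22+39) = 22/61 = 0.361.
The posterior is right-skewed, so the mean exceeds the mode.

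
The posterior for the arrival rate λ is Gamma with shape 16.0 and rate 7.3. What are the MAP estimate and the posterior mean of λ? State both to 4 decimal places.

MAP: 2.0548. Posterior mean: 2.1918.

Mode = (α−1)/β = 15.0/7.3 = 2.0548.
Mean = α/β = 16.0/7.3 = 2.1918.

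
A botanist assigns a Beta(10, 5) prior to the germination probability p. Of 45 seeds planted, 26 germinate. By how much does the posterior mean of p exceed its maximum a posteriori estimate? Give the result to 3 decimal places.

-0.003

Posterior: Beta(10+26, 5+19) = Beta(36, 24).
Mode = (36−1)/(36+24−2) = 35/58 = 0.603.
Mean = 36/(36+24) = 36/60 = 0.600.
Difference = 0.600 − 0.603 = -0.003.
Left-skewed posterior ⇒ mean < mode.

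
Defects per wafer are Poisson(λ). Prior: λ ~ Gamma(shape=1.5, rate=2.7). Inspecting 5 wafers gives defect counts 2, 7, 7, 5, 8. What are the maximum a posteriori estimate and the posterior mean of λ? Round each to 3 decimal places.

MAP = 3.831, posterior mean = 3.961

Σ counts = 29. Posterior: Gamma(shape = 1.5+29 = 30.5, rate = 2.7+5 = 7.7).
Mode = (α−1)/β = 29.5/7.7 = 3.831.
Mean = α/β = 30.5/7.7 = 3.961.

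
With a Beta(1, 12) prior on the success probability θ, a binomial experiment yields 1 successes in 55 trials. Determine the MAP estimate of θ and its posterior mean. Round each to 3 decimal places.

θ_MAP = 0.015, E[θ|data] = 0.029

Posterior: Beta(1+1, 12+54) = Beta(2, 66).
Mode = (2−1)/(2+66−2) = 1/66 = 0.015.
Mean = 2/(2+66) = 2/68 = 0.029.
The mean is pulled above the mode by the posterior's right skew.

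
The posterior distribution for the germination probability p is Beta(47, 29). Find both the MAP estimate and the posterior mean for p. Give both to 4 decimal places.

Mode = (47−1)/(47+29−2) = 46/74 = 0.6216.
Mean = 47/(47+29) = 47/76 = 0.6184.

MAP estimate = 0.6216, posterior mean = 0.6184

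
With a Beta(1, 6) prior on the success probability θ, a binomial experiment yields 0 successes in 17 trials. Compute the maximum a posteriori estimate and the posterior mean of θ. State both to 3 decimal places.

Posterior: Beta(1+0, 6+17) = Beta(1, 23).
Since α = 1 ≤ 1 and β > 1, the Beta density is monotone decreasing on [0,1]; the mode is at 0.
Mean = 1/(1+23) = 0.042.
Right-skewed posterior ⇒ mode < mean.

θ_MAP = 0.000, E[θ|data] = 0.042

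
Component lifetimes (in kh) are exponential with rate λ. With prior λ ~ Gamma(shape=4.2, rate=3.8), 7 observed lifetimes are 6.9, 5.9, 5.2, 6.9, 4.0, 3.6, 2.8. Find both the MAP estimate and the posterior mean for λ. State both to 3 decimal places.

MAP = 0.261; posterior mean = 0.286

Σ times = 35.3. Posterior: Gamma(shape = 4.2+7 = 11.2, rate = 3.8+35.3 = 39.1).
Mode = (α−1)/β = 10.2/39.1 = 0.261.
Mean = α/β = 11.2/39.1 = 0.286.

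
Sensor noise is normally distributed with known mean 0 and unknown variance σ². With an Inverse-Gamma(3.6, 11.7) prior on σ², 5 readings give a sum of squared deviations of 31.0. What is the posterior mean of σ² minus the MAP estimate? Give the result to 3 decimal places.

Posterior: Inverse-Gamma(shape = 3.6+5/2 = 6.1, scale = 11.7+31.0/2 = 27.2).
Mode = β/(α+1) = 27.2/7.1 = 3.831.
Mean = β/(α−1) = 27.2/5.1 = 5.333.
Difference = 5.333 − 3.831 = 1.502.

1.502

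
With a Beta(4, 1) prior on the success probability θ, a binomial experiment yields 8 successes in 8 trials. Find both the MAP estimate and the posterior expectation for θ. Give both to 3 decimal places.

MAP estimate = 1.000, posterior expectation = 0.923

Posterior: Beta(4+8, 1+0) = Beta(12, 1).
Since β = 1 ≤ 1 and α > 1, the Beta density is monotone increasing on [0,1]; the mode is at 1.
Mean = 12/(12+1) = 0.923.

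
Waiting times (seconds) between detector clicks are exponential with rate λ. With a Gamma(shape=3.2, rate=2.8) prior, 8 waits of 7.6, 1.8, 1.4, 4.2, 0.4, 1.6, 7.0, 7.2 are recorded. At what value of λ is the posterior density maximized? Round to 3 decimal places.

0.300

Σ times = 31.2. Posterior: Gamma(shape = 3.2+8 = 11.2, rate = 2.8+31.2 = 34.0).
Mode = (α−1)/β = 10.2/34.0 = 0.300.
Mean = α/β = 11.2/34.0 = 0.329.
This is the posterior mode — the MAP estimate.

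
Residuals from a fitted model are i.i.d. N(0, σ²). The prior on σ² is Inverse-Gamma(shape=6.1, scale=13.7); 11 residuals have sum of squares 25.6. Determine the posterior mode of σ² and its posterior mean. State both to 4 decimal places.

MAP = 2.1032, posterior mean = 2.5000

Posterior: Inverse-Gamma(shape = 6.1+11/2 = 11.6, scale = 13.7+25.6/2 = 26.5).
Mode = β/(α+1) = 26.5/12.6 = 2.1032.
Mean = β/(α−1) = 26.5/10.6 = 2.5000.
Mean > mode: the posterior has a right tail.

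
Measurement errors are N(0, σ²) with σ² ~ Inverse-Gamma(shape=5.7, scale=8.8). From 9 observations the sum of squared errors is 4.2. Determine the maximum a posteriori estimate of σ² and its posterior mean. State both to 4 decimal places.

MAP = 0.9732; posterior mean = 1.1848

Posterior: Inverse-Gamma(shape = 5.7+9/2 = 10.2, scale = 8.8+4.2/2 = 10.9).
Mode = β/(α+1) = 10.9/11.2 = 0.9732.
Mean = β/(α−1) = 10.9/9.2 = 1.1848.
Right-skewed posterior ⇒ mode < mean.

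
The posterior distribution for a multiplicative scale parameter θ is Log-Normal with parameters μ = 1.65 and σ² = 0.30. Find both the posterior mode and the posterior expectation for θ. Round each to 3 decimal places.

posterior mode = 3.857, posterior expectation = 6.050

Mode = exp(μ − σ²) = exp(1.35) = 3.857.
Mean = exp(μ + σ²/2) = exp(1.800) = 6.050.
Mean > mode: the posterior has a right tail.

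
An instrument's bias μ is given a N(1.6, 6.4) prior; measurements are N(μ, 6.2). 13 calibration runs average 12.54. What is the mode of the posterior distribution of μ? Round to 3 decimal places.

Posterior for μ is Normal. Precision-weighted mean: (1/6.4·1.6 + 13/6.2·12.54) / (1/6.4 + 13/6.2) = 11.781.
A Normal posterior is symmetric, so mode = mean.
This is the posterior mode — the MAP estimate.

11.781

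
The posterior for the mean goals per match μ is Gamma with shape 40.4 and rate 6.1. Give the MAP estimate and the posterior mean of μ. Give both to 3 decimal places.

Mode = (α−1)/β = 39.4/6.1 = 6.459.
Mean = α/β = 40.4/6.1 = 6.623.
The mean is pulled above the mode by the posterior's right skew.

MAP = 6.459; posterior mean = 6.623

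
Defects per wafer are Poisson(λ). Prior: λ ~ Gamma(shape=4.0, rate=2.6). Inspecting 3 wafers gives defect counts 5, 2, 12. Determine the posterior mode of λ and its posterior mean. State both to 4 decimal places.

Σ counts = 19. Posterior: Gamma(shape = 4.0+19 = 23.0, rate = 2.6+3 = 5.6).
Mode = (α−1)/β = 22.0/5.6 = 3.9286.
Mean = α/β = 23.0/5.6 = 4.1071.
The mean is pulled above the mode by the posterior's right skew.

λ_MAP = 3.9286, E[λ|data] = 4.1071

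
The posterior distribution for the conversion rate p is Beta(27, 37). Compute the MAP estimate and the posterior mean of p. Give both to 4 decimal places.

Mode = (27−1)/(27+37−2) = 26/62 = 0.4194.
Mean = 27/(27+37) = 27/64 = 0.4219.

MAP estimate = 0.4194, posterior mean = 0.4219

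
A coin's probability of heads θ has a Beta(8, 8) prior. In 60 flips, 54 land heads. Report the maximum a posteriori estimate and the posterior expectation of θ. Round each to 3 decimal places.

Posterior: Beta(8+54, 8+6) = Beta(62, 14).
Mode = (62−1)/(62+14−2) = 61/74 = 0.824.
Mean = 62/(62+14) = 62/76 = 0.816.

θ_MAP = 0.824, E[θ|data] = 0.816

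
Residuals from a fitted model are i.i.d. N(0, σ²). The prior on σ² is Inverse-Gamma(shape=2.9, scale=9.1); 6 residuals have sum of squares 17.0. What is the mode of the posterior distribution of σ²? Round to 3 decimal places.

Posterior: Inverse-Gamma(shape = 2.9+6/2 = 5.9, scale = 9.1+17.0/2 = 17.6).
Mode = β/(α+1) = 17.6/6.9 = 2.551.
Mean = β/(α−1) = 17.6/4.9 = 3.592.
This is the posterior mode — the MAP estimate.

2.551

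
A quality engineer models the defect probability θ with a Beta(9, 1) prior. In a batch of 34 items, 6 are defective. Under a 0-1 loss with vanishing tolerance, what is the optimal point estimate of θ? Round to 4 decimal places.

0.3333

Posterior: Beta(9+6, 1+28) = Beta(15, 29).
Mode = (15−1)/(15+29−2) = 14/42 = 0.3333.
Mean = 15/(15+29) = 15/44 = 0.3409.
This is the posterior mode — the MAP estimate.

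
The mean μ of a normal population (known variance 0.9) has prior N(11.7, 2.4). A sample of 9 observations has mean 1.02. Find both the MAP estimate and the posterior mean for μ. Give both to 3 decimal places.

MAP = 1.447; posterior mean = 1.447

Posterior for μ is Normal. Precision-weighted mean: (1/2.4·11.7 + 9/0.9·1.02) / (1/2.4 + 9/0.9) = 1.447.
A Normal posterior is symmetric, so mode = mean.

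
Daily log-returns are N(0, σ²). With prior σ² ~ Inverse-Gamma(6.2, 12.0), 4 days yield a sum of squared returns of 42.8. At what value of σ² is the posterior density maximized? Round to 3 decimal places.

Posterior: Inverse-Gamma(shape = 6.2+4/2 = 8.2, scale = 12.0+42.8/2 = 33.4).
Mode = β/(α+1) = 33.4/9.2 = 3.630.
Mean = β/(α−1) = 33.4/7.2 = 4.639.
This is the posterior mode — the MAP estimate.

3.630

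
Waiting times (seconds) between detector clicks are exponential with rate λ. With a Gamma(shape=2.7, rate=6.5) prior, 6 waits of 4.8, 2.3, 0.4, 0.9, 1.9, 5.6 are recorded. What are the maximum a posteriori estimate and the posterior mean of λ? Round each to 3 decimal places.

maximum a posteriori estimate = 0.344, posterior mean = 0.388

Σ times = 15.9. Posterior: Gamma(shape = 2.7+6 = 8.7, rate = 6.5+15.9 = 22.4).
Mode = (α−1)/β = 7.7/22.4 = 0.344.
Mean = α/β = 8.7/22.4 = 0.388.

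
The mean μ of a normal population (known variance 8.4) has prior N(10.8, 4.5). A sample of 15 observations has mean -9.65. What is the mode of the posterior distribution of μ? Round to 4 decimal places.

Posterior for μ is Normal. Precision-weighted mean: (1/4.5·10.8 + 15/8.4·-9.65) / (1/4.5 + 15/8.4) = -7.3868.
A Normal posterior is symmetric, so mode = mean.
This is the posterior mode — the MAP estimate.

-7.3868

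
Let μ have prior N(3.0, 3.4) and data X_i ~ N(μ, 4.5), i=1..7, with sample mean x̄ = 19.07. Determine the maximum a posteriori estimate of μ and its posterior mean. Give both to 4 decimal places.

maximum a posteriori estimate = 16.5147, posterior mean = 16.5147

Posterior for μ is Normal. Precision-weighted mean: (1/3.4·3.0 + 7/4.5·19.07) / (1/3.4 + 7/4.5) = 16.5147.
A Normal posterior is symmetric, so mode = mean.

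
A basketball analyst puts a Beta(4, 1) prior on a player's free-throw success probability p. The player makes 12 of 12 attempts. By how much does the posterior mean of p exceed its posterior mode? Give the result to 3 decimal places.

Posterior: Beta(4+12, 1+0) = Beta(16, 1).
Since β = 1 ≤ 1 and α > 1, the Beta density is monotone increasing on [0,1]; the mode is at 1.
Mean = 16/(16+1) = 0.941.
Difference = 0.941 − 1.000 = -0.059.

-0.059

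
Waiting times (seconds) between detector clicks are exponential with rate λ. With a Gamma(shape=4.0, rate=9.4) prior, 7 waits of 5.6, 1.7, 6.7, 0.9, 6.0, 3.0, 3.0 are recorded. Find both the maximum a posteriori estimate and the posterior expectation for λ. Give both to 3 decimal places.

MAP: 0.275. Posterior mean: 0.303.

Σ times = 26.9. Posterior: Gamma(shape = 4.0+7 = 11.0, rate = 9.4+26.9 = 36.3).
Mode = (α−1)/β = 10.0/36.3 = 0.275.
Mean = α/β = 11.0/36.3 = 0.303.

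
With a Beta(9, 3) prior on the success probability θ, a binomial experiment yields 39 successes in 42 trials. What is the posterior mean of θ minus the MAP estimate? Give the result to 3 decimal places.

Posterior: Beta(9+39, 3+3) = Beta(48, 6).
Mode = (48−1)/(48+6−2) = 47/52 = 0.904.
Mean = 48/(48+6) = 48/54 = 0.889.
Difference = 0.889 − 0.904 = -0.015.

-0.015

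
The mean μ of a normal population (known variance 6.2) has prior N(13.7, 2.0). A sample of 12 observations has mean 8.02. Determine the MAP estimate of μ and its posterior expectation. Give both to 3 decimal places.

Posterior for μ is Normal. Precision-weighted mean: (1/2.0·13.7 + 12/6.2·8.02) / (1/2.0 + 12/6.2) = 9.186.
A Normal posterior is symmetric, so mode = mean.

MAP = 9.186, posterior mean = 9.186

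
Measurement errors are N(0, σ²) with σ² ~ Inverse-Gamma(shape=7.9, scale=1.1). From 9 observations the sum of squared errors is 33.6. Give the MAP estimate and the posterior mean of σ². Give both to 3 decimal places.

MAP = 1.336; posterior mean = 1.570

Posterior: Inverse-Gamma(shape = 7.9+9/2 = 12.4, scale = 1.1+33.6/2 = 17.9).
Mode = β/(α+1) = 17.9/13.4 = 1.336.
Mean = β/(α−1) = 17.9/11.4 = 1.570.
Right-skewed posterior ⇒ mode < mean.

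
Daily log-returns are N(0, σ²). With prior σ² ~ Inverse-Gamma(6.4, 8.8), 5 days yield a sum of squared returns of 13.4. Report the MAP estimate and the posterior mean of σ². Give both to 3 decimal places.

Posterior: Inverse-Gamma(shape = 6.4+5/2 = 8.9, scale = 8.8+13.4/2 = 15.5).
Mode = β/(α+1) = 15.5/9.9 = 1.566.
Mean = β/(α−1) = 15.5/7.9 = 1.962.
Mean > mode: the posterior has a right tail.

MAP: 1.566. Posterior mean: 1.962.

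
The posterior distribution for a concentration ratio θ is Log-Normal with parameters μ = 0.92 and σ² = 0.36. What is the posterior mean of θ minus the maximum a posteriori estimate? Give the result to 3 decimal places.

Mode = exp(μ − σ²) = exp(0.56) = 1.751.
Mean = exp(μ + σ²/2) = exp(1.100) = 3.004.
Difference = 3.004 − 1.751 = 1.253.
The posterior is right-skewed, so the mean exceeds the mode.

1.253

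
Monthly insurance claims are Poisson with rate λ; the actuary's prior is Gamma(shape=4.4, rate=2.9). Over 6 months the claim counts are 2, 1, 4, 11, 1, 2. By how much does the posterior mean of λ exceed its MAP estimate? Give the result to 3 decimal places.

0.112

Σ counts = 21. Posterior: Gamma(shape = 4.4+21 = 25.4, rate = 2.9+6 = 8.9).
Mode = (α−1)/β = 24.4/8.9 = 2.742.
Mean = α/β = 25.4/8.9 = 2.854.
Difference = 2.854 − 2.742 = 0.112.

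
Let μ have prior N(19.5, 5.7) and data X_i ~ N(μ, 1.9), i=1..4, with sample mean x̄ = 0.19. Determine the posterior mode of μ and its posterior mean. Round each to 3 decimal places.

MAP = 1.675, posterior mean = 1.675

Posterior for μ is Normal. Precision-weighted mean: (1/5.7·19.5 + 4/1.9·0.19) / (1/5.7 + 4/1.9) = 1.675.
A Normal posterior is symmetric, so mode = mean.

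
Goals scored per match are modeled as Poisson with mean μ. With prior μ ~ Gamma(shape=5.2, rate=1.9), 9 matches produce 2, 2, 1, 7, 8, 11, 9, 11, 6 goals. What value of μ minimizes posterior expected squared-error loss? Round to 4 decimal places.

5.7064

Σ counts = 57. Posterior: Gamma(shape = 5.2+57 = 62.2, rate = 1.9+9 = 10.9).
Mode = (α−1)/β = 61.2/10.9 = 5.6147.
Mean = α/β = 62.2/10.9 = 5.7064.
Squared-error loss ⇒ the optimal estimator is the posterior mean.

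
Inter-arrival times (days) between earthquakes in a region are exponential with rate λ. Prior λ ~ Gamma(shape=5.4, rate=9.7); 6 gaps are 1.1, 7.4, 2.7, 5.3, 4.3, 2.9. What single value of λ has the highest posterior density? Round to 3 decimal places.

0.311

Σ times = 23.7. Posterior: Gamma(shape = 5.4+6 = 11.4, rate = 9.7+23.7 = 33.4).
Mode = (α−1)/β = 10.4/33.4 = 0.311.
Mean = α/β = 11.4/33.4 = 0.341.
This is the posterior mode — the MAP estimate.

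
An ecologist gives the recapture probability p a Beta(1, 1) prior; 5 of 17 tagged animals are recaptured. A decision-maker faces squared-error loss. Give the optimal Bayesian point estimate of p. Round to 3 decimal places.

Posterior: Beta(1+5, 1+12) = Beta(6, 13).
Mode = (6−1)/(6+13−2) = 5/17 = 0.294.
With a flat prior the MAP equals the MLE, 5/17.
Mean = 6/(6+13) = 6/19 = 0.316.
Squared-error loss ⇒ the optimal estimator is the posterior mean.

0.316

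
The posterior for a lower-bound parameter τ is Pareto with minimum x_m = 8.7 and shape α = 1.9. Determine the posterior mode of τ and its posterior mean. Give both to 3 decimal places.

The Pareto density is strictly decreasing on [x_m, ∞), so the mode is x_m = 8.700.
Mean = α·x_m/(α−1) = 1.9·8.7/0.9 = 18.367.
Right-skewed posterior ⇒ mode < mean.

τ_MAP = 8.700, E[τ|data] = 18.367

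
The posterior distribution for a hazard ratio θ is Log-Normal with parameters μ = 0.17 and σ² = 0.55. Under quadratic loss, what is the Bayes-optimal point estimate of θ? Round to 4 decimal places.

Mode = exp(μ − σ²) = exp(-0.38) = 0.6839.
Mean = exp(μ + σ²/2) = exp(0.445) = 1.5605.
Quadratic loss ⇒ the optimal estimator is the posterior mean.

1.5605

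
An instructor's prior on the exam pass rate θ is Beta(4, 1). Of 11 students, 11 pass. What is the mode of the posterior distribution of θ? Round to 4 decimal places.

Posterior: Beta(4+11, 1+0) = Beta(15, 1).
Since β = 1 ≤ 1 and α > 1, the Beta density is monotone increasing on [0,1]; the mode is at 1.
Mean = 15/(15+1) = 0.9375.
This is the posterior mode — the MAP estimate.

1.0000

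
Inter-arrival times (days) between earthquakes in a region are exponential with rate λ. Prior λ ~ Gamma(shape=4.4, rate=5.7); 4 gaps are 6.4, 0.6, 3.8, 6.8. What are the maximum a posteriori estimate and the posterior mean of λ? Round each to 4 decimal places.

Σ times = 17.6. Posterior: Gamma(shape = 4.4+4 = 8.4, rate = 5.7+17.6 = 23.3).
Mode = (α−1)/β = 7.4/23.3 = 0.3176.
Mean = α/β = 8.4/23.3 = 0.3605.
Mean > mode: the posterior has a right tail.

MAP = 0.3176, posterior mean = 0.3605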